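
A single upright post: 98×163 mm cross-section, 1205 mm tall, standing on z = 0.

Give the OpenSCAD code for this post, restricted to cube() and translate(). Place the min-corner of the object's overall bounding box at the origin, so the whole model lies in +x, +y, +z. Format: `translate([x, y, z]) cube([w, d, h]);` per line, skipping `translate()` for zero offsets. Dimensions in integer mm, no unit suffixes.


cube([98, 163, 1205]);


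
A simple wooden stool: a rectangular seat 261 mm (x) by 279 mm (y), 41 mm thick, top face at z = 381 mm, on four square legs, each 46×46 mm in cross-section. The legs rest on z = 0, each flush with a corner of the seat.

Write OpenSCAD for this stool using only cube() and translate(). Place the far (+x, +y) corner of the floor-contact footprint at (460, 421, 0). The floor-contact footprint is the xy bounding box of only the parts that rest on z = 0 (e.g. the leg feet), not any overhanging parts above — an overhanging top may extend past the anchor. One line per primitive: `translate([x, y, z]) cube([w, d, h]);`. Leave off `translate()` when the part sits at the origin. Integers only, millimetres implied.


translate([199, 142, 340]) cube([261, 279, 41]);
translate([199, 142, 0]) cube([46, 46, 340]);
translate([414, 142, 0]) cube([46, 46, 340]);
translate([199, 375, 0]) cube([46, 46, 340]);
translate([414, 375, 0]) cube([46, 46, 340]);


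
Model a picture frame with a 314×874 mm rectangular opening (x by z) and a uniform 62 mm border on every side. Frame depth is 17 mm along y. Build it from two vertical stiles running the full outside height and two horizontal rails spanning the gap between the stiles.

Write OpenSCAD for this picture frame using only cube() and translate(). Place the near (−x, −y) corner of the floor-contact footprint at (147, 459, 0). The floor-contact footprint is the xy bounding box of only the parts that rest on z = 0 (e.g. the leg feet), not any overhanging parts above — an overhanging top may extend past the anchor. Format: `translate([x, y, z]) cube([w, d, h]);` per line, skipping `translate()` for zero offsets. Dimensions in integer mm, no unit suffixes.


translate([147, 459, 0]) cube([62, 17, 998]);
translate([523, 459, 0]) cube([62, 17, 998]);
translate([209, 459, 0]) cube([314, 17, 62]);
translate([209, 459, 936]) cube([314, 17, 62]);


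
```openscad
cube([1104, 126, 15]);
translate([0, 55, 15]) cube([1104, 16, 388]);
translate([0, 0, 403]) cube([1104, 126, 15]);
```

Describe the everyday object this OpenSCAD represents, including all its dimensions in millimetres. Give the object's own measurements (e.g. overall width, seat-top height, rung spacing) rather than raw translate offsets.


An I-beam lying along x, 1104 mm long. Overall section height 418 mm. Two flanges 126 mm wide (y) and 15 mm thick, one on the floor and one at the top; a web 16 mm thick runs between them, centred on the flange width.


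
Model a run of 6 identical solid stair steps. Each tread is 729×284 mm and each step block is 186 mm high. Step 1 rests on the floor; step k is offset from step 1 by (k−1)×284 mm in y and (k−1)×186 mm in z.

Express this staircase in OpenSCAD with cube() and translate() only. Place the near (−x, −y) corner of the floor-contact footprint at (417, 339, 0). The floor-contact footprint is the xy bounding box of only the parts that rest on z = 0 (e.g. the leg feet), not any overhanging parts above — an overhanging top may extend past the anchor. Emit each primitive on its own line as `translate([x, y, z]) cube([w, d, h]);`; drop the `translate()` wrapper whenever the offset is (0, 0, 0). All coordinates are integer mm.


translate([417, 339, 0]) cube([729, 284, 186]);
translate([417, 623, 186]) cube([729, 284, 186]);
translate([417, 907, 372]) cube([729, 284, 186]);
translate([417, 1191, 558]) cube([729, 284, 186]);
translate([417, 1475, 744]) cube([729, 284, 186]);
translate([417, 1759, 930]) cube([729, 284, 186]);


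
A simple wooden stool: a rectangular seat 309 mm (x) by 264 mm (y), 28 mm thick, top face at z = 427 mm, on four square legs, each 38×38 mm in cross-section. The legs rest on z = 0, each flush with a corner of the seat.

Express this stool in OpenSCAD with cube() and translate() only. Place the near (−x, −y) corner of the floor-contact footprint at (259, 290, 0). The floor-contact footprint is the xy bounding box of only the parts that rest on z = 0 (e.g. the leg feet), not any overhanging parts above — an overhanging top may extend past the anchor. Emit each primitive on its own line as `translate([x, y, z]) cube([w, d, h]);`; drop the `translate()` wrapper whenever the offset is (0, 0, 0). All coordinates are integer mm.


translate([259, 290, 399]) cube([309, 264, 28]);
translate([259, 290, 0]) cube([38, 38, 399]);
translate([530, 290, 0]) cube([38, 38, 399]);
translate([259, 516, 0]) cube([38, 38, 399]);
translate([530, 516, 0]) cube([38, 38, 399]);


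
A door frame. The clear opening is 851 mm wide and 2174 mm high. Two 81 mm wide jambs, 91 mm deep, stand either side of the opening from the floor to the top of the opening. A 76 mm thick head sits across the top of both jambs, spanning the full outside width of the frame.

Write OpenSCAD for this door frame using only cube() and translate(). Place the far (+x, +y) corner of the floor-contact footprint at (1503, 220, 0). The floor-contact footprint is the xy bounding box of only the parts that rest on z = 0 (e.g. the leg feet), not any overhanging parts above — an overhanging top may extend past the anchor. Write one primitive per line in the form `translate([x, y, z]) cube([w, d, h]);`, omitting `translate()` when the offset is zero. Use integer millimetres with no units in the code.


translate([490, 129, 0]) cube([81, 91, 2174]);
translate([1422, 129, 0]) cube([81, 91, 2174]);
translate([490, 129, 2174]) cube([1013, 91, 76]);


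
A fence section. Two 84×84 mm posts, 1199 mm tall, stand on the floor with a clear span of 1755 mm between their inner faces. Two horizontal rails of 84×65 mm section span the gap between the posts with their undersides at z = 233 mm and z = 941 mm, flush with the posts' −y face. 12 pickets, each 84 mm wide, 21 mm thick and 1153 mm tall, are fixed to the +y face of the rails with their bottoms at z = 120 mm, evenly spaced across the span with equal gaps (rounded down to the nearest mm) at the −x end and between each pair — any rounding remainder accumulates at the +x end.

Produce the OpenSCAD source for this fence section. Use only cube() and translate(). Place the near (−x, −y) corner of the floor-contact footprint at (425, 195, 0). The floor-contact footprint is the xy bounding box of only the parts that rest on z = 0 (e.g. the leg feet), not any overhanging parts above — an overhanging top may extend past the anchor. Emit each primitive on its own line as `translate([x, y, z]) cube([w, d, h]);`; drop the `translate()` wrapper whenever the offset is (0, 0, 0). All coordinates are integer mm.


translate([425, 195, 0]) cube([84, 84, 1199]);
translate([2264, 195, 0]) cube([84, 84, 1199]);
translate([509, 195, 233]) cube([1755, 84, 65]);
translate([509, 195, 941]) cube([1755, 84, 65]);
translate([566, 279, 120]) cube([84, 21, 1153]);
translate([707, 279, 120]) cube([84, 21, 1153]);
translate([848, 279, 120]) cube([84, 21, 1153]);
translate([989, 279, 120]) cube([84, 21, 1153]);
translate([1130, 279, 120]) cube([84, 21, 1153]);
translate([1271, 279, 120]) cube([84, 21, 1153]);
translate([1412, 279, 120]) cube([84, 21, 1153]);
translate([1553, 279, 120]) cube([84, 21, 1153]);
translate([1694, 279, 120]) cube([84, 21, 1153]);
translate([1835, 279, 120]) cube([84, 21, 1153]);
translate([1976, 279, 120]) cube([84, 21, 1153]);
translate([2117, 279, 120]) cube([84, 21, 1153]);


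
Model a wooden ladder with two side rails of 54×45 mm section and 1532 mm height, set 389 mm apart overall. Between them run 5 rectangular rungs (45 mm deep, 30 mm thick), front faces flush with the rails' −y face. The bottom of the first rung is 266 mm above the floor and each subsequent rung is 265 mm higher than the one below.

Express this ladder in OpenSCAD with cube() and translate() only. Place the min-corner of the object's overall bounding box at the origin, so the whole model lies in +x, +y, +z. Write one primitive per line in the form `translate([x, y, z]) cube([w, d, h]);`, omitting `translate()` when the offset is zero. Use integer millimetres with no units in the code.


cube([54, 45, 1532]);
translate([335, 0, 0]) cube([54, 45, 1532]);
translate([54, 0, 266]) cube([281, 45, 30]);
translate([54, 0, 531]) cube([281, 45, 30]);
translate([54, 0, 796]) cube([281, 45, 30]);
translate([54, 0, 1061]) cube([281, 45, 30]);
translate([54, 0, 1326]) cube([281, 45, 30]);


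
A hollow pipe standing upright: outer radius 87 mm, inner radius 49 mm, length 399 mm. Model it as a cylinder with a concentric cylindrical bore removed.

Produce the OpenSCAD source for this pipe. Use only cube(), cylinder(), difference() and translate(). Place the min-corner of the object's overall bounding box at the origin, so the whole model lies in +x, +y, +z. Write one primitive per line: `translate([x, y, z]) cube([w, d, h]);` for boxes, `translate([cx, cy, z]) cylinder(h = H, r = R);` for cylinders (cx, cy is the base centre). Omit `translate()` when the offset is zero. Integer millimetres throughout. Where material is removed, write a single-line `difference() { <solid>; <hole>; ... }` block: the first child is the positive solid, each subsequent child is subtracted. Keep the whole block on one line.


difference() { translate([87, 87, 0]) cylinder(h = 399, r = 87); translate([87, 87, 0]) cylinder(h = 399, r = 49); }


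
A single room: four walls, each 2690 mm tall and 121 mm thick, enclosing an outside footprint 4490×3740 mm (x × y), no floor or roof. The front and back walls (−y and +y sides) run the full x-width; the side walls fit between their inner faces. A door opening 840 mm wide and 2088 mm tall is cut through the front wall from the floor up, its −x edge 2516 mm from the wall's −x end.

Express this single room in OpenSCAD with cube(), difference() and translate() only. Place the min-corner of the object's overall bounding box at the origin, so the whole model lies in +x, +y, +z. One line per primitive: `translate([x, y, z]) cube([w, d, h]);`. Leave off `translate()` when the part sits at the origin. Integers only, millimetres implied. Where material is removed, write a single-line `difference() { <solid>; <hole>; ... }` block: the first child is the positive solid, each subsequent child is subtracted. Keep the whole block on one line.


difference() { cube([4490, 121, 2690]); translate([2516, 0, 0]) cube([840, 121, 2088]); }
translate([0, 3619, 0]) cube([4490, 121, 2690]);
translate([0, 121, 0]) cube([121, 3498, 2690]);
translate([4369, 121, 0]) cube([121, 3498, 2690]);


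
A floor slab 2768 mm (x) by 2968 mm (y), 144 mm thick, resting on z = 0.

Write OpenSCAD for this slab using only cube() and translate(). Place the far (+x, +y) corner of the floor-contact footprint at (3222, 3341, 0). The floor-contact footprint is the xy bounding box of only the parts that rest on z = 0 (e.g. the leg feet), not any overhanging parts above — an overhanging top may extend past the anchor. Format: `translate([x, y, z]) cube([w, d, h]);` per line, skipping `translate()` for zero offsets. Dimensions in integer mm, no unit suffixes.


translate([454, 373, 0]) cube([2768, 2968, 144]);


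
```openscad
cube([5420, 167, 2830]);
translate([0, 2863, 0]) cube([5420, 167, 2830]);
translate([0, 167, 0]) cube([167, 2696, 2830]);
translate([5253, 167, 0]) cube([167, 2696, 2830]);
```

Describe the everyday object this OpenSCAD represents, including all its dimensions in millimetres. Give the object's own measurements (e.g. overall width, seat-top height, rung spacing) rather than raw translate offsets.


The wall frame of a small rectangular building: four walls, each 2830 mm tall and 167 mm thick, enclosing a footprint 5420 mm (x) by 3030 mm (y) outside-to-outside, with no floor or roof. The front and back walls (the −y and +y sides) span the full width; the two side walls fit between them.


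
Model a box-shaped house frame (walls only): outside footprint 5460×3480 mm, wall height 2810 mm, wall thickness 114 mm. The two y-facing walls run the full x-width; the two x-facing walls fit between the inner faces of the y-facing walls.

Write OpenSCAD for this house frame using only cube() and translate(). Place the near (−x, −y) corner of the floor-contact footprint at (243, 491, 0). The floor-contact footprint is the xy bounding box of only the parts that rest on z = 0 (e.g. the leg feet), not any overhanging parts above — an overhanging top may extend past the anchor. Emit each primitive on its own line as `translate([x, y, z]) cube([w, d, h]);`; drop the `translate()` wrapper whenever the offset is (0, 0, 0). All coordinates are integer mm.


translate([243, 491, 0]) cube([5460, 114, 2810]);
translate([243, 3857, 0]) cube([5460, 114, 2810]);
translate([243, 605, 0]) cube([114, 3252, 2810]);
translate([5589, 605, 0]) cube([114, 3252, 2810]);


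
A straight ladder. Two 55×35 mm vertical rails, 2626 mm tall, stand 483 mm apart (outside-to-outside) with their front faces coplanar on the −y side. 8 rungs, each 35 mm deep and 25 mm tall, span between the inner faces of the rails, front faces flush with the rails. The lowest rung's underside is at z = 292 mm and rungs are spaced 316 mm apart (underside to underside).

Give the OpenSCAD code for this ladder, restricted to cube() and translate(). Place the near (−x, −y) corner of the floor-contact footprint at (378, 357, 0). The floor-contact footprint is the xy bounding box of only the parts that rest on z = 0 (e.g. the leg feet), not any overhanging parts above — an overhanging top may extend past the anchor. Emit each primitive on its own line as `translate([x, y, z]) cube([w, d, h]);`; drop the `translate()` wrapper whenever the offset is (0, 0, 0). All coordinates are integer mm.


// rung span = 483 - 2*55 = 373
// rung[k] z = 292 + k*316
translate([378, 357, 0]) cube([55, 35, 2626]);
translate([806, 357, 0]) cube([55, 35, 2626]);
translate([433, 357, 292]) cube([373, 35, 25]);
translate([433, 357, 608]) cube([373, 35, 25]);
translate([433, 357, 924]) cube([373, 35, 25]);
translate([433, 357, 1240]) cube([373, 35, 25]);
translate([433, 357, 1556]) cube([373, 35, 25]);
translate([433, 357, 1872]) cube([373, 35, 25]);
translate([433, 357, 2188]) cube([373, 35, 25]);
translate([433, 357, 2504]) cube([373, 35, 25]);


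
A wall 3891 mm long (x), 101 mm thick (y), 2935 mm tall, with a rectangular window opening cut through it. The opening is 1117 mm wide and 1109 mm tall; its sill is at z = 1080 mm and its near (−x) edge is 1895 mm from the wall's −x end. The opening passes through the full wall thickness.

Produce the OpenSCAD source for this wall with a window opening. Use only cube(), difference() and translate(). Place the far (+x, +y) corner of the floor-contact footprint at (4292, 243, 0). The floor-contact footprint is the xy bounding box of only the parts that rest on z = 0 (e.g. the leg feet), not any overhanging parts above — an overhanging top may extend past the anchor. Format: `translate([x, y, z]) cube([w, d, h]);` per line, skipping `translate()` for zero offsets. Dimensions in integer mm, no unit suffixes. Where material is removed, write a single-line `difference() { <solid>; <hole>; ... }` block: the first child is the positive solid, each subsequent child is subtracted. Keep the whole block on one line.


difference() { translate([401, 142, 0]) cube([3891, 101, 2935]); translate([2296, 142, 1080]) cube([1117, 101, 1109]); }


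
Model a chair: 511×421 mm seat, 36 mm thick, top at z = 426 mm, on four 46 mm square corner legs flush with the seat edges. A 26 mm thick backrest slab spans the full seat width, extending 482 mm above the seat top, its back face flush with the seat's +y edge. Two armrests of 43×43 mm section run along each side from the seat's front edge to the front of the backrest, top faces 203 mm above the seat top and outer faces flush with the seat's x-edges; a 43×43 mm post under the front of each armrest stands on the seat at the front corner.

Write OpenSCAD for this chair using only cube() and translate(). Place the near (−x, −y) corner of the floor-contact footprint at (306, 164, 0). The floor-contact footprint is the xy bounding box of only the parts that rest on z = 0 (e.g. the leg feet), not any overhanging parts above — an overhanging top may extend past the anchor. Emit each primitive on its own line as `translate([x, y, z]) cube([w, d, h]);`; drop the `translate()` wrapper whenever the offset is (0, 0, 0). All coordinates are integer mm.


// leg_h = 426 - 36 = 390
// arm post h = 203 - 43 = 160
translate([306, 164, 390]) cube([511, 421, 36]);
translate([306, 164, 0]) cube([46, 46, 390]);
translate([771, 164, 0]) cube([46, 46, 390]);
translate([306, 539, 0]) cube([46, 46, 390]);
translate([771, 539, 0]) cube([46, 46, 390]);
translate([306, 559, 426]) cube([511, 26, 482]);
translate([306, 164, 586]) cube([43, 395, 43]);
translate([774, 164, 586]) cube([43, 395, 43]);
translate([306, 164, 426]) cube([43, 43, 160]);
translate([774, 164, 426]) cube([43, 43, 160]);


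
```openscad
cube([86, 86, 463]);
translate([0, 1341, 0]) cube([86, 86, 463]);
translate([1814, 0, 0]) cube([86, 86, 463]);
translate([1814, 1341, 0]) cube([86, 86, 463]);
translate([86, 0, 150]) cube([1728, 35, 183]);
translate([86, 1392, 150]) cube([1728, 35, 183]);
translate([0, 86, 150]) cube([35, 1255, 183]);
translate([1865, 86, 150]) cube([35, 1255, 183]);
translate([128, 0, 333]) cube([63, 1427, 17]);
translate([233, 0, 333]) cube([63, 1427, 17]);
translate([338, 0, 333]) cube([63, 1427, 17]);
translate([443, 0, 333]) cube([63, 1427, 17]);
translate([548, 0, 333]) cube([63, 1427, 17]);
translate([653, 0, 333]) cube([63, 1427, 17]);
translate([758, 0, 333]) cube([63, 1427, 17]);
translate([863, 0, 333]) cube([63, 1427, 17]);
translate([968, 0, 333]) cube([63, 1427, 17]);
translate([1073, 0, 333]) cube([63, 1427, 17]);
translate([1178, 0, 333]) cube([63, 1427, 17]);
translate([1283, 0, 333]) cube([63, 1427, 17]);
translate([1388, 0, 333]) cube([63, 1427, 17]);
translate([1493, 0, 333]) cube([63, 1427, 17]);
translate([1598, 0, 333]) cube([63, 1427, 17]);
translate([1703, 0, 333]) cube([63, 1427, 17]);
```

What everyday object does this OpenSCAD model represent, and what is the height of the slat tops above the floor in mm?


A bed frame. The slat-top height is 350 mm.

Four posts, four rails, and a row of slats — a bed frame. Slats sit on the rails at z = 150 + 183 = 333; with slat thickness 17, the top is 350 mm.


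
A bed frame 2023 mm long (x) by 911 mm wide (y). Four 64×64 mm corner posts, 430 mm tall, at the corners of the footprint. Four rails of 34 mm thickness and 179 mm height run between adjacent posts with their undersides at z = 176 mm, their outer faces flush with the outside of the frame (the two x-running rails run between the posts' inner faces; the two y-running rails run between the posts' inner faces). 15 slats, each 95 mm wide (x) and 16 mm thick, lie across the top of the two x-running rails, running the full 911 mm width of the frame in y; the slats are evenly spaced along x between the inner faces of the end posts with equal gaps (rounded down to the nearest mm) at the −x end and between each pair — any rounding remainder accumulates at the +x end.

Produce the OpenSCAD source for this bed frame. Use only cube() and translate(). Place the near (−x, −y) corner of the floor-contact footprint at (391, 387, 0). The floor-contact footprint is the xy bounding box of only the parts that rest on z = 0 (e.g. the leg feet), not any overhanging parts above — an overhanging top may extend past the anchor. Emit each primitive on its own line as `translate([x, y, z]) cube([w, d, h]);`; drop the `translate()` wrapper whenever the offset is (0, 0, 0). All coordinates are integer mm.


translate([391, 387, 0]) cube([64, 64, 430]);
translate([391, 1234, 0]) cube([64, 64, 430]);
translate([2350, 387, 0]) cube([64, 64, 430]);
translate([2350, 1234, 0]) cube([64, 64, 430]);
translate([455, 387, 176]) cube([1895, 34, 179]);
translate([455, 1264, 176]) cube([1895, 34, 179]);
translate([391, 451, 176]) cube([34, 783, 179]);
translate([2380, 451, 176]) cube([34, 783, 179]);
translate([484, 387, 355]) cube([95, 911, 16]);
translate([608, 387, 355]) cube([95, 911, 16]);
translate([732, 387, 355]) cube([95, 911, 16]);
translate([856, 387, 355]) cube([95, 911, 16]);
translate([980, 387, 355]) cube([95, 911, 16]);
translate([1104, 387, 355]) cube([95, 911, 16]);
translate([1228, 387, 355]) cube([95, 911, 16]);
translate([1352, 387, 355]) cube([95, 911, 16]);
translate([1476, 387, 355]) cube([95, 911, 16]);
translate([1600, 387, 355]) cube([95, 911, 16]);
translate([1724, 387, 355]) cube([95, 911, 16]);
translate([1848, 387, 355]) cube([95, 911, 16]);
translate([1972, 387, 355]) cube([95, 911, 16]);
translate([2096, 387, 355]) cube([95, 911, 16]);
translate([2220, 387, 355]) cube([95, 911, 16]);


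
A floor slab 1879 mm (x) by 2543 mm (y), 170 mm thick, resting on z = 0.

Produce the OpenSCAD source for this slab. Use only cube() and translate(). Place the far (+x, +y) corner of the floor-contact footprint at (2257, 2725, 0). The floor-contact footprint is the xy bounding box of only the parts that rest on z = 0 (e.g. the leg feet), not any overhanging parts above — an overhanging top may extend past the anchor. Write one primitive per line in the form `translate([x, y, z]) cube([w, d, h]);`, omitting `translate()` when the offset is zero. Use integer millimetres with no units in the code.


translate([378, 182, 0]) cube([1879, 2543, 170]);


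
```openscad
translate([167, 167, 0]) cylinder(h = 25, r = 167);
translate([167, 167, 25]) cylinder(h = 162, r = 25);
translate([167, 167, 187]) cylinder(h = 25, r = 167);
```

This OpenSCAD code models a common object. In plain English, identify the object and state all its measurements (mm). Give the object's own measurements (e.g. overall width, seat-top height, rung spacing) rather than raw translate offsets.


A spool: two coaxial disc flanges of radius 167 mm and thickness 25 mm, joined by a core cylinder of radius 25 mm and height 162 mm. The lower flange rests on z = 0 and the three cylinders share a vertical axis.


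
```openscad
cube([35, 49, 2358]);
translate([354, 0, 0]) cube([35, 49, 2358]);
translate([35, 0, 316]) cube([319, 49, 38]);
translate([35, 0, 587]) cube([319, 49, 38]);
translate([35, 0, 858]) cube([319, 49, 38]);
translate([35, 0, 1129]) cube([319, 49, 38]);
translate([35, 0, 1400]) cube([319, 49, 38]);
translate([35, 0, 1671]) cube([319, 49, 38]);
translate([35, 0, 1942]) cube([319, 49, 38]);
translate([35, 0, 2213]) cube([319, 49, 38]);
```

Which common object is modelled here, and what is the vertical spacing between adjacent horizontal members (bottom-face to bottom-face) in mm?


A ladder. The rung spacing is 271 mm.

Two tall 35×49 posts with 8 short bars between them — a ladder. Adjacent rungs sit at z = 316 and z = 587, so the spacing is 587 − 316 = 271 mm.


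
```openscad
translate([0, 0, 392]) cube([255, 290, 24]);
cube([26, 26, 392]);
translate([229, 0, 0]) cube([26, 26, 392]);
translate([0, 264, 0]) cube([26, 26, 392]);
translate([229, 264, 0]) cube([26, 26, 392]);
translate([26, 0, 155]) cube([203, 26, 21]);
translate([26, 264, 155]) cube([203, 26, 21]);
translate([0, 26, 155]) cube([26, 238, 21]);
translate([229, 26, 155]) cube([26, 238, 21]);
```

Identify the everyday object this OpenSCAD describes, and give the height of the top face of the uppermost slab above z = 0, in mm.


A stool. The seat height is 416 mm.

A 255×290×24 slab at z = 392 on four corner posts — a stool. The seat top is 392 + 24 = 416 mm.


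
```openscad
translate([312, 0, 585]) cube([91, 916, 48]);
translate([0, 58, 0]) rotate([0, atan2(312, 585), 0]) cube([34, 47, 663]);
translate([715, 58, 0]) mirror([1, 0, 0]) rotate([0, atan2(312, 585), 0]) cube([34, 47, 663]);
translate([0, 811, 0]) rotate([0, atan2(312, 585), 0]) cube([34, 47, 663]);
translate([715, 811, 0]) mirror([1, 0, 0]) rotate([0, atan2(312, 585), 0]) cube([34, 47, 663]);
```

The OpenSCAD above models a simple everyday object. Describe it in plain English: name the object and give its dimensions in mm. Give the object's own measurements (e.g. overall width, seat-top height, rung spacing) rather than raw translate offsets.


A sawhorse. A 91×916×48 mm beam (x, y, z) sits on two A-frame leg pairs. Each pair is two raked legs of 34×47 mm section (47 mm along y) splaying symmetrically in x. Each leg rises 585 mm vertically over 312 mm of horizontal reach and is 663 mm long along its own axis. Every leg's outer bottom edge rests on the floor and its outer top edge meets a bottom edge of the beam — the left legs (tilting toward +x) meet the beam's −x bottom edge, the right legs (their mirror images, tilting toward −x) meet its +x bottom edge — so the leg tops tuck under the beam, the beam's underside is 585 mm above the floor, and the feet are 715 mm apart outside-to-outside with the beam centred between them. The two leg pairs are set in 58 mm from either end of the beam.


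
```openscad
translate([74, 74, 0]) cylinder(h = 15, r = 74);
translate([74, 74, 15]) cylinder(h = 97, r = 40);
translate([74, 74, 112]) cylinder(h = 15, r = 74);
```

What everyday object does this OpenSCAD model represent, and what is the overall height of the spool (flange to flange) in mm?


A spool. The overall height is 127 mm.

Three coaxial cylinders, large–small–large — a spool. Two 15 mm flanges and a 97 mm core give 15 + 97 + 15 = 127 mm.


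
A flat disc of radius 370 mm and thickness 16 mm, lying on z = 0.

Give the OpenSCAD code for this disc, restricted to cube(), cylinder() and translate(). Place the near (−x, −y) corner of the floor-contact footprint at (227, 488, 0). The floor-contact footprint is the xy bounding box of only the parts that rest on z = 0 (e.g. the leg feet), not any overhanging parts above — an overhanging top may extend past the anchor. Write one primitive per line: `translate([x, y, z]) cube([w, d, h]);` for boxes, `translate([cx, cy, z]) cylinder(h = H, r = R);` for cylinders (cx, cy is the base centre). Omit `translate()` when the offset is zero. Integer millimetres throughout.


translate([597, 858, 0]) cylinder(h = 16, r = 370);


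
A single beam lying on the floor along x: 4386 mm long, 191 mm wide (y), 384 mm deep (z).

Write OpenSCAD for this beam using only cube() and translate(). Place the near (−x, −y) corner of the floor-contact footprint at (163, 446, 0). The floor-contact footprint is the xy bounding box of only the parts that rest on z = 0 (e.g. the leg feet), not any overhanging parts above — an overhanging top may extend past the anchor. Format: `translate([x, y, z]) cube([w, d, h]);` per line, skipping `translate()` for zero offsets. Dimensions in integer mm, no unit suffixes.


translate([163, 446, 0]) cube([4386, 191, 384]);


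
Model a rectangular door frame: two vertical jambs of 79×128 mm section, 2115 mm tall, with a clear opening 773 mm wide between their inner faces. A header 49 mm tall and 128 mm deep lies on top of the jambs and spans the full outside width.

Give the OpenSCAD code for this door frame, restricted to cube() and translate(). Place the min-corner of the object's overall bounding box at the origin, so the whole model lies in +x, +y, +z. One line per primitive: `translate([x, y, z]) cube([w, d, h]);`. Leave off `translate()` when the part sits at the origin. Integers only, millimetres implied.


cube([79, 128, 2115]);
translate([852, 0, 0]) cube([79, 128, 2115]);
translate([0, 0, 2115]) cube([931, 128, 49]);


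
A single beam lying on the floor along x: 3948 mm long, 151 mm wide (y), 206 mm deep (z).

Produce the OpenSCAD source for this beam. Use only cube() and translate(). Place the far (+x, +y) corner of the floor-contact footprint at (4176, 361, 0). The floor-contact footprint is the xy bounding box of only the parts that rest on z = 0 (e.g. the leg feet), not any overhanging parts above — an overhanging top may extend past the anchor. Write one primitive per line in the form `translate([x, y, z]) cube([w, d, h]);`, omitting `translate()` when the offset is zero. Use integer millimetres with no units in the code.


translate([228, 210, 0]) cube([3948, 151, 206]);


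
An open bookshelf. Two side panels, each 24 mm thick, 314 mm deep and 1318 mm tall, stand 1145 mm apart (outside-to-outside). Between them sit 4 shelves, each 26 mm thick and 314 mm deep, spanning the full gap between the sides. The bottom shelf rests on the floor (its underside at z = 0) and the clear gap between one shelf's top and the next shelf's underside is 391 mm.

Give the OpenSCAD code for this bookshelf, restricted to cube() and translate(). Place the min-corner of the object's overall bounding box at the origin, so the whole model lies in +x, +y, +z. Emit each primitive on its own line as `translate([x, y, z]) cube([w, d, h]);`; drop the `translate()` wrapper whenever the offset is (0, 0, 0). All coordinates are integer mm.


cube([24, 314, 1318]);
translate([1121, 0, 0]) cube([24, 314, 1318]);
translate([24, 0, 0]) cube([1097, 314, 26]);
translate([24, 0, 417]) cube([1097, 314, 26]);
translate([24, 0, 834]) cube([1097, 314, 26]);
translate([24, 0, 1251]) cube([1097, 314, 26]);


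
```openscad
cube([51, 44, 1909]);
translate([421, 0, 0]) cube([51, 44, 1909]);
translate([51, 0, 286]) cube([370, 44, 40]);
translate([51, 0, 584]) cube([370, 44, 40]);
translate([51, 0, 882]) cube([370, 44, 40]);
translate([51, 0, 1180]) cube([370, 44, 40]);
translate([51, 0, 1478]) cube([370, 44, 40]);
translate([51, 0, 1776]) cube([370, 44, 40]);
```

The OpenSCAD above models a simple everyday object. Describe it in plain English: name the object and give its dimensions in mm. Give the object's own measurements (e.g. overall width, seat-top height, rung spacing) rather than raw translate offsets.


A straight ladder. Two 51×44 mm vertical rails, 1909 mm tall, stand 472 mm apart (outside-to-outside) with their front faces coplanar on the −y side. 6 rungs, each 44 mm deep and 40 mm tall, span between the inner faces of the rails, front faces flush with the rails. The lowest rung's underside is at z = 286 mm and rungs are spaced 298 mm apart (underside to underside).


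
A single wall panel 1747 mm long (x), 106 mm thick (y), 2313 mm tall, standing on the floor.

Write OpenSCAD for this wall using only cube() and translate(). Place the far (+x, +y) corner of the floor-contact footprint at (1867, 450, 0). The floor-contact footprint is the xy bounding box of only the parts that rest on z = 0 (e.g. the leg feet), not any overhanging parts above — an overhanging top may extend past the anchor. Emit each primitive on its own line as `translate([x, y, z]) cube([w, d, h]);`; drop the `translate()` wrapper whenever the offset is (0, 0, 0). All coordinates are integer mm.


translate([120, 344, 0]) cube([1747, 106, 2313]);


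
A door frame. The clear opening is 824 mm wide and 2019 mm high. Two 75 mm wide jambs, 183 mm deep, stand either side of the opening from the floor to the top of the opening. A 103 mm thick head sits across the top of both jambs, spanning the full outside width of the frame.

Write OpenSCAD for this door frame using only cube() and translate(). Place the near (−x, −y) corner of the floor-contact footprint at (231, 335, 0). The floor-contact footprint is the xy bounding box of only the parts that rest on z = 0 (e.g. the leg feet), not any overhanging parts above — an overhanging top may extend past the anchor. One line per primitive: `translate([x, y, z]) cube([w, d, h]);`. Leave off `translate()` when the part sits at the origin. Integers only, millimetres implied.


translate([231, 335, 0]) cube([75, 183, 2019]);
translate([1130, 335, 0]) cube([75, 183, 2019]);
translate([231, 335, 2019]) cube([974, 183, 103]);


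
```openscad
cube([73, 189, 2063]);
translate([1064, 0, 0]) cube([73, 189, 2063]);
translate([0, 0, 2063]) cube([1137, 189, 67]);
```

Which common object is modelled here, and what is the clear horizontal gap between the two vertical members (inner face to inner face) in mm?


A door frame. The clear opening width is 991 mm.

Two 2063 mm tall posts with a header on top — a door frame. The left jamb is 73 mm wide at x = 0; the right jamb starts at x = 1064. The clear opening is 1064 − 73 = 991 mm.


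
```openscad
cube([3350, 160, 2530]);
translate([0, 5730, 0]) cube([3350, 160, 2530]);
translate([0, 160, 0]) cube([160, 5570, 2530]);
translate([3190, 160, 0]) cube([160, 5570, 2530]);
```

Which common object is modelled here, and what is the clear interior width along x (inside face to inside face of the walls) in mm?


A house (or room) frame. The interior width is 3030 mm.

Four 2530 mm walls enclosing a rectangle with no floor or roof — a room or house frame. Outside width is 3350 mm and wall thickness is 160 mm, so the interior width is 3350 − 2 × 160 = 3030 mm.


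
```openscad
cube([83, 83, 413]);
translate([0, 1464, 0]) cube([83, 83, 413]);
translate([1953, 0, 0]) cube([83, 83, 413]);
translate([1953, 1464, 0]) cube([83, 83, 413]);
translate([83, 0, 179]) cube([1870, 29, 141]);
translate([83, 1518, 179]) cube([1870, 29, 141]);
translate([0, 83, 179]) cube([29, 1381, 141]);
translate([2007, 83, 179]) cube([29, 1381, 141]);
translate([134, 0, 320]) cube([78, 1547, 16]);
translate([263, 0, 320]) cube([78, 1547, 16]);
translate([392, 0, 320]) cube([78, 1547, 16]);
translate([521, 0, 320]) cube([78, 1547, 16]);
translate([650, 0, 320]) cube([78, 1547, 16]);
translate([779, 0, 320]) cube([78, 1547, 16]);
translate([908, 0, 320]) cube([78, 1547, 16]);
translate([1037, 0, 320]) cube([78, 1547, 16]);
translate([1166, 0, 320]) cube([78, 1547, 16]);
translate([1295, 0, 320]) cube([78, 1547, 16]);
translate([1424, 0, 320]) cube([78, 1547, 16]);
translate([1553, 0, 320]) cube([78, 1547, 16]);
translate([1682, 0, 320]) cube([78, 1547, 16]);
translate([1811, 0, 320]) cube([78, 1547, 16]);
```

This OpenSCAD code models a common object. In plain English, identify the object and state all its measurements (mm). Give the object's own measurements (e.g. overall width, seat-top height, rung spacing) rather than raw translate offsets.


A bed frame 2036 mm long (x) by 1547 mm wide (y). Four 83×83 mm corner posts, 413 mm tall, at the corners of the footprint. Four rails of 29 mm thickness and 141 mm height run between adjacent posts with their undersides at z = 179 mm, their outer faces flush with the outside of the frame (the two x-running rails run between the posts' inner faces; the two y-running rails run between the posts' inner faces). 14 slats, each 78 mm wide (x) and 16 mm thick, lie across the top of the two x-running rails, running the full 1547 mm width of the frame in y; along x they sit between the end posts with a 51 mm gap after the −x posts and between neighbouring slats, leaving 64 mm before the +x posts.


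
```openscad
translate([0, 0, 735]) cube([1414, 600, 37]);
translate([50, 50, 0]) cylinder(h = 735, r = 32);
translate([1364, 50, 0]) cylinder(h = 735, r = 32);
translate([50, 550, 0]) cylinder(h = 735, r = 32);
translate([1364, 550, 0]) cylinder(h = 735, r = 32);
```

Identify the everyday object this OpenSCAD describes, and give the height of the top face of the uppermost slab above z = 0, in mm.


A table. The table height is 772 mm.

A 1414×600×37 slab sits at z = 735 on four Ø64 mm round legs — a table. The top surface is at 735 + 37 = 772 mm.


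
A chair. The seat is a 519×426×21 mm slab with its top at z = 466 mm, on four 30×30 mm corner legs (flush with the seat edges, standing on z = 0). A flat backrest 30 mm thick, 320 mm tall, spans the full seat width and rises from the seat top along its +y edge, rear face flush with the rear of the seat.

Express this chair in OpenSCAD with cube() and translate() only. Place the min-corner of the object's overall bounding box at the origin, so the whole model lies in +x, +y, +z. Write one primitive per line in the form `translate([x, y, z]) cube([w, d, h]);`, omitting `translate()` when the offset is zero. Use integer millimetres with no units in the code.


translate([0, 0, 445]) cube([519, 426, 21]);
cube([30, 30, 445]);
translate([489, 0, 0]) cube([30, 30, 445]);
translate([0, 396, 0]) cube([30, 30, 445]);
translate([489, 396, 0]) cube([30, 30, 445]);
translate([0, 396, 466]) cube([519, 30, 320]);


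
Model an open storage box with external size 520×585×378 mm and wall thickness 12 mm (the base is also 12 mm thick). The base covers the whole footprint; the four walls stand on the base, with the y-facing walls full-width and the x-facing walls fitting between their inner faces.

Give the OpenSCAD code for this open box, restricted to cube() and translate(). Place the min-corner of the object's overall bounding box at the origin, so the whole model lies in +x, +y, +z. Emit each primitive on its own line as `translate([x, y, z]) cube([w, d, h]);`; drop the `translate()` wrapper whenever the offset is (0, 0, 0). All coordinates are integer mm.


cube([520, 585, 12]);
translate([0, 0, 12]) cube([520, 12, 366]);
translate([0, 573, 12]) cube([520, 12, 366]);
translate([0, 12, 12]) cube([12, 561, 366]);
translate([508, 12, 12]) cube([12, 561, 366]);


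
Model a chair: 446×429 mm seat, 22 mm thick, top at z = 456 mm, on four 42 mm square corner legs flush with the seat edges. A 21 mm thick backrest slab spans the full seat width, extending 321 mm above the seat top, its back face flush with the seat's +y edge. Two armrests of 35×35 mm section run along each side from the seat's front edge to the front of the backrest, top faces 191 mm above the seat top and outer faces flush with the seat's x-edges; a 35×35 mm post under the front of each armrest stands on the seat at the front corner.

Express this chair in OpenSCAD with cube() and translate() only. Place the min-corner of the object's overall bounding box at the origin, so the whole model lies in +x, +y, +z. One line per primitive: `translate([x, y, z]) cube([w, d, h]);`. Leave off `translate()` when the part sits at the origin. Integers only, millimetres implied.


translate([0, 0, 434]) cube([446, 429, 22]);
cube([42, 42, 434]);
translate([404, 0, 0]) cube([42, 42, 434]);
translate([0, 387, 0]) cube([42, 42, 434]);
translate([404, 387, 0]) cube([42, 42, 434]);
translate([0, 408, 456]) cube([446, 21, 321]);
translate([0, 0, 612]) cube([35, 408, 35]);
translate([411, 0, 612]) cube([35, 408, 35]);
translate([0, 0, 456]) cube([35, 35, 156]);
translate([411, 0, 456]) cube([35, 35, 156]);


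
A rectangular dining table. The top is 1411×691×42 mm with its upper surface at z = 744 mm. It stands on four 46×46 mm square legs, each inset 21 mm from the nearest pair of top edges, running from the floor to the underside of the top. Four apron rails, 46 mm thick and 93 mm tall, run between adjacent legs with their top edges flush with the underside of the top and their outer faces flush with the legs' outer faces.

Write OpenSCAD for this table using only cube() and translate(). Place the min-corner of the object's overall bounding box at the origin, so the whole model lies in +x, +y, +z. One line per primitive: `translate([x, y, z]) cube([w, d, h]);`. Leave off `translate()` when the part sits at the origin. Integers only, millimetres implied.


translate([0, 0, 702]) cube([1411, 691, 42]);
translate([21, 21, 0]) cube([46, 46, 702]);
translate([1344, 21, 0]) cube([46, 46, 702]);
translate([21, 624, 0]) cube([46, 46, 702]);
translate([1344, 624, 0]) cube([46, 46, 702]);
translate([67, 21, 609]) cube([1277, 46, 93]);
translate([67, 624, 609]) cube([1277, 46, 93]);
translate([21, 67, 609]) cube([46, 557, 93]);
translate([1344, 67, 609]) cube([46, 557, 93]);


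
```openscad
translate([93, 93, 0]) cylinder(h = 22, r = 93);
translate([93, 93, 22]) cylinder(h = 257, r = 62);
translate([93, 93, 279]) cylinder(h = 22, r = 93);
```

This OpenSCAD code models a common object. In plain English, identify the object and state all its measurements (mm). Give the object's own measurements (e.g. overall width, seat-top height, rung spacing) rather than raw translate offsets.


A spool: two coaxial disc flanges of radius 93 mm and thickness 22 mm, joined by a core cylinder of radius 62 mm and height 257 mm. The lower flange rests on z = 0 and the three cylinders share a vertical axis.
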